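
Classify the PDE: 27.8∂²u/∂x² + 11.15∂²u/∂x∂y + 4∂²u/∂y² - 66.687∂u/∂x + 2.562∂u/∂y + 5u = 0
A = 27.8, B = 11.15, C = 4. Discriminant B² - 4AC = -320.4775. Since -320.4775 < 0, elliptic.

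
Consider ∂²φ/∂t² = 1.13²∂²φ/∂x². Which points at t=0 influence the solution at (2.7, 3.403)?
Domain of dependence: [-1.14539, 6.54539]. Signals travel at speed 1.13, so data within |x - 2.7| ≤ 1.13·3.403 = 3.84539 can reach the point.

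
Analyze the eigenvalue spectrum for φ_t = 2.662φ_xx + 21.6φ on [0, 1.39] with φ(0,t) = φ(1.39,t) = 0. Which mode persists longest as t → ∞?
Eigenvalues: λₙ = 2.662n²π²/1.39² - 21.6.
First three modes:
  n=1: λ₁ = 2.662π²/1.39² - 21.6 ≈ -8.002
  n=2: λ₂ = 10.648π²/1.39² - 21.6 ≈ 32.792
  n=3: λ₃ = 23.958π²/1.39² - 21.6 ≈ 100.783
Since 2.662π²/1.39² ≈ 13.598 < 21.6, λ₁ < 0.
The n=1 mode grows fastest (−λₙ is largest for n=1) → dominates.
Asymptotic: φ ~ c₁ sin(πx/1.39) e^{8.002t} (exponential growth at rate −λ₁ ≈ 8.002).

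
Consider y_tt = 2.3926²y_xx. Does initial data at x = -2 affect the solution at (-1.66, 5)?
Yes. The domain of dependence is [-13.623, 10.303], and -2 ∈ [-13.623, 10.303].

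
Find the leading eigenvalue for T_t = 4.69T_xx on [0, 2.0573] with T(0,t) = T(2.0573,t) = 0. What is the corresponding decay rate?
Eigenvalues: λₙ = 4.69n²π²/2.0573².
First three modes:
  n=1: λ₁ = 4.69π²/2.0573² ≈ 10.936
  n=2: λ₂ = 18.76π²/2.0573² ≈ 43.746 (4× faster decay)
  n=3: λ₃ = 42.21π²/2.0573² ≈ 98.428 (9× faster decay)
As t → ∞, higher modes decay exponentially faster. The n=1 mode dominates: T ~ c₁ sin(πx/2.0573) e^{-λ₁t}.
Decay rate: λ₁ = 4.69π²/2.0573² ≈ 10.936.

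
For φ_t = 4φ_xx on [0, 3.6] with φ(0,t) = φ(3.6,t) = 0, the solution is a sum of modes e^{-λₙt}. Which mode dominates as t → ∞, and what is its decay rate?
Eigenvalues: λₙ = 4n²π²/3.6².
First three modes:
  n=1: λ₁ = 4π²/3.6² ≈ 3.046
  n=2: λ₂ = 16π²/3.6² ≈ 12.185 (4× faster decay)
  n=3: λ₃ = 36π²/3.6² ≈ 27.416 (9× faster decay)
As t → ∞, higher modes decay exponentially faster. The n=1 mode dominates: φ ~ c₁ sin(πx/3.6) e^{-λ₁t}.
Decay rate: λ₁ = 4π²/3.6² ≈ 3.046.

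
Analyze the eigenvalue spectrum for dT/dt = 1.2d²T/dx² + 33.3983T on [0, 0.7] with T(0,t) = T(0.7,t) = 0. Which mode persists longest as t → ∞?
Eigenvalues: λₙ = 1.2n²π²/0.7² - 33.3983.
First three modes:
  n=1: λ₁ = 1.2π²/0.7² - 33.3983 ≈ -9.228
  n=2: λ₂ = 4.8π²/0.7² - 33.3983 ≈ 63.284
  n=3: λ₃ = 10.8π²/0.7² - 33.3983 ≈ 184.136
Since 1.2π²/0.7² ≈ 24.17 < 33.3983, λ₁ < 0.
The n=1 mode grows fastest (−λₙ is largest for n=1) → dominates.
Asymptotic: T ~ c₁ sin(πx/0.7) e^{9.228t} (exponential growth at rate −λ₁ ≈ 9.228).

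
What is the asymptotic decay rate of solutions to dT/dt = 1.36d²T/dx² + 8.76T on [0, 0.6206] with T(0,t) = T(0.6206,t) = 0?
Eigenvalues: λₙ = 1.36n²π²/0.6206² - 8.76.
First three modes:
  n=1: λ₁ = 1.36π²/0.6206² - 8.76 ≈ 26.091
  n=2: λ₂ = 5.44π²/0.6206² - 8.76 ≈ 130.644
  n=3: λ₃ = 12.24π²/0.6206² - 8.76 ≈ 304.899
Since 1.36π²/0.6206² ≈ 34.851 > 8.76, all λₙ > 0.
The n=1 mode decays slowest → dominates as t → ∞.
Asymptotic: T ~ c₁ sin(πx/0.6206) e^{-λ₁t} with decay rate λ₁ ≈ 26.091.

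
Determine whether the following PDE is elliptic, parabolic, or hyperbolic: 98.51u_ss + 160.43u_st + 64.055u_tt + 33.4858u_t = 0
Coefficients: A = 98.51, B = 160.43, C = 64.055. B² - 4AC = 497.5527, which is positive, so the equation is hyperbolic.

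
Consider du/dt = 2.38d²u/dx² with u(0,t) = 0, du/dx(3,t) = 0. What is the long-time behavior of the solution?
As t → ∞, u → 0. Heat escapes through the Dirichlet boundary.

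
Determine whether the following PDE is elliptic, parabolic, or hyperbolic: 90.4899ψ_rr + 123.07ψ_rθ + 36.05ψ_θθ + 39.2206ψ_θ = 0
Coefficients: A = 90.4899, B = 123.07, C = 36.05. B² - 4AC = 2097.58132, which is positive, so the equation is hyperbolic.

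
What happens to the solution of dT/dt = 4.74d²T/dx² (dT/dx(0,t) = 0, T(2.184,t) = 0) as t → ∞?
T → 0. Heat escapes through the Dirichlet boundary.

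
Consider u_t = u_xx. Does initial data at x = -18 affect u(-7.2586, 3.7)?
Yes, for any finite x. The heat equation has infinite propagation speed, so all initial data affects all points at any t > 0.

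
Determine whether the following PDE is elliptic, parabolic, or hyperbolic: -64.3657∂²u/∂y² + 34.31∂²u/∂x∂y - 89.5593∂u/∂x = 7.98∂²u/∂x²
Rewriting in standard form: -7.98∂²u/∂x² + 34.31∂²u/∂x∂y - 64.3657∂²u/∂y² - 89.5593∂u/∂x = 0. Coefficients: A = -7.98, B = 34.31, C = -64.3657. B² - 4AC = -877.377044, which is negative, so the equation is elliptic.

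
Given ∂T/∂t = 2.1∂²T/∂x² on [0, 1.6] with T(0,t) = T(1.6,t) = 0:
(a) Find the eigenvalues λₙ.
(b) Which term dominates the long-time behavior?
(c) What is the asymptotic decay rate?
Eigenvalues: λₙ = 2.1n²π²/1.6².
First three modes:
  n=1: λ₁ = 2.1π²/1.6² ≈ 8.096
  n=2: λ₂ = 8.4π²/1.6² ≈ 32.385 (4× faster decay)
  n=3: λ₃ = 18.9π²/1.6² ≈ 72.865 (9× faster decay)
As t → ∞, higher modes decay exponentially faster. The n=1 mode dominates: T ~ c₁ sin(πx/1.6) e^{-λ₁t}.
Decay rate: λ₁ = 2.1π²/1.6² ≈ 8.096.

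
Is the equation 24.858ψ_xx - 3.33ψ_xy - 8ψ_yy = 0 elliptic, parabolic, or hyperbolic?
Computing B² - 4AC with A = 24.858, B = -3.33, C = -8: discriminant = 806.5449 (positive). Answer: hyperbolic.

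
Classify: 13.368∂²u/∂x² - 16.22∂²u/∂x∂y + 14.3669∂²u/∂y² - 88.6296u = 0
Elliptic (discriminant = -505.1384768).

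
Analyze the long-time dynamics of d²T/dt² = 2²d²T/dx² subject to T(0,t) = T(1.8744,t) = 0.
Long-time behavior: T oscillates (no decay). Energy is conserved; the solution oscillates indefinitely as standing waves.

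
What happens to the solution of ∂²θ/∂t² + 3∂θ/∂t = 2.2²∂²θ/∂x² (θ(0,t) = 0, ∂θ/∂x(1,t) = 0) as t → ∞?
θ → 0. Damping (γ=3) dissipates energy; oscillations decay exponentially.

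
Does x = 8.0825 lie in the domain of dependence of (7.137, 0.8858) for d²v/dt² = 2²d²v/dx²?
Yes. The domain of dependence is [5.3654, 8.9086], and 8.0825 ∈ [5.3654, 8.9086].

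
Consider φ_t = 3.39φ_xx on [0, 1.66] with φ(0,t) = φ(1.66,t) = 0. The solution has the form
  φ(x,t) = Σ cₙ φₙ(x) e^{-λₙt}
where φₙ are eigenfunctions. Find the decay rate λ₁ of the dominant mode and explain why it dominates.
Eigenvalues: λₙ = 3.39n²π²/1.66².
First three modes:
  n=1: λ₁ = 3.39π²/1.66² ≈ 12.142
  n=2: λ₂ = 13.56π²/1.66² ≈ 48.567 (4× faster decay)
  n=3: λ₃ = 30.51π²/1.66² ≈ 109.276 (9× faster decay)
As t → ∞, higher modes decay exponentially faster. The n=1 mode dominates: φ ~ c₁ sin(πx/1.66) e^{-λ₁t}.
Decay rate: λ₁ = 3.39π²/1.66² ≈ 12.142.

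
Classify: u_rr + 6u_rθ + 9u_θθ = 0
Parabolic (discriminant = 0).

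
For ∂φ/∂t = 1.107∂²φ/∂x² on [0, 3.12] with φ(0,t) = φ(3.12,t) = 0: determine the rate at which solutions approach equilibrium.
Eigenvalues: λₙ = 1.107n²π²/3.12².
First three modes:
  n=1: λ₁ = 1.107π²/3.12² ≈ 1.122
  n=2: λ₂ = 4.428π²/3.12² ≈ 4.49 (4× faster decay)
  n=3: λ₃ = 9.963π²/3.12² ≈ 10.101 (9× faster decay)
As t → ∞, higher modes decay exponentially faster. The n=1 mode dominates: φ ~ c₁ sin(πx/3.12) e^{-λ₁t}.
Decay rate: λ₁ = 1.107π²/3.12² ≈ 1.122.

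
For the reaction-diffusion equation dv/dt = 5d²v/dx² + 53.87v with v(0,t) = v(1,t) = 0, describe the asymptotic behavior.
v grows unboundedly. Reaction dominates diffusion (r=53.87 > κπ²/L²≈49.35); solution grows exponentially.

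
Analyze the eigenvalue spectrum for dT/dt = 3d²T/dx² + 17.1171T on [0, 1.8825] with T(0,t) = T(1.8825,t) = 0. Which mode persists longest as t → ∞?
Eigenvalues: λₙ = 3n²π²/1.8825² - 17.1171.
First three modes:
  n=1: λ₁ = 3π²/1.8825² - 17.1171 ≈ -8.762
  n=2: λ₂ = 12π²/1.8825² - 17.1171 ≈ 16.303
  n=3: λ₃ = 27π²/1.8825² - 17.1171 ≈ 58.079
Since 3π²/1.8825² ≈ 8.355 < 17.1171, λ₁ < 0.
The n=1 mode grows fastest (−λₙ is largest for n=1) → dominates.
Asymptotic: T ~ c₁ sin(πx/1.8825) e^{8.762t} (exponential growth at rate −λ₁ ≈ 8.762).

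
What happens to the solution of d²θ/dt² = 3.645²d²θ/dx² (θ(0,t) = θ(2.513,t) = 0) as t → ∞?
θ oscillates (no decay). Energy is conserved; the solution oscillates indefinitely as standing waves.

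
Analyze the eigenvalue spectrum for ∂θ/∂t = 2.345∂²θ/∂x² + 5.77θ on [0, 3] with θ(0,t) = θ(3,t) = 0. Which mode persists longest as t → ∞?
Eigenvalues: λₙ = 2.345n²π²/3² - 5.77.
First three modes:
  n=1: λ₁ = 2.345π²/3² - 5.77 ≈ -3.198
  n=2: λ₂ = 9.38π²/3² - 5.77 ≈ 4.516
  n=3: λ₃ = 21.105π²/3² - 5.77 ≈ 17.374
Since 2.345π²/3² ≈ 2.572 < 5.77, λ₁ < 0.
The n=1 mode grows fastest (−λₙ is largest for n=1) → dominates.
Asymptotic: θ ~ c₁ sin(πx/3) e^{3.198t} (exponential growth at rate −λ₁ ≈ 3.198).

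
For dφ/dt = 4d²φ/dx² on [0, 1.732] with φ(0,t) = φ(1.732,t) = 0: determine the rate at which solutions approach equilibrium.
Eigenvalues: λₙ = 4n²π²/1.732².
First three modes:
  n=1: λ₁ = 4π²/1.732² ≈ 13.16
  n=2: λ₂ = 16π²/1.732² ≈ 52.641 (4× faster decay)
  n=3: λ₃ = 36π²/1.732² ≈ 118.442 (9× faster decay)
As t → ∞, higher modes decay exponentially faster. The n=1 mode dominates: φ ~ c₁ sin(πx/1.732) e^{-λ₁t}.
Decay rate: λ₁ = 4π²/1.732² ≈ 13.16.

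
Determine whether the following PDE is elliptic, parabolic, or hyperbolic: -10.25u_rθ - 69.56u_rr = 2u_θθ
Rewriting in standard form: -69.56u_rr - 10.25u_rθ - 2u_θθ = 0. Coefficients: A = -69.56, B = -10.25, C = -2. B² - 4AC = -451.4175, which is negative, so the equation is elliptic.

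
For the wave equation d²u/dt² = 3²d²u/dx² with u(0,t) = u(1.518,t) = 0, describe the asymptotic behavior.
u oscillates (no decay). Energy is conserved; the solution oscillates indefinitely as standing waves.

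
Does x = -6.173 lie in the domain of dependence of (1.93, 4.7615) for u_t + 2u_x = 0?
No. Only data at x = -7.593 affects (1.93, 4.7615). Advection has one-way propagation along characteristics.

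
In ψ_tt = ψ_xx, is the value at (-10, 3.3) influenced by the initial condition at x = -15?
No. The domain of dependence is [-13.3, -6.7], and -15 is outside this interval.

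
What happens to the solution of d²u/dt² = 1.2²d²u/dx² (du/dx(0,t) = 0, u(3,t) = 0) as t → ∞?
u oscillates (no decay). Energy is conserved; the solution oscillates indefinitely as standing waves.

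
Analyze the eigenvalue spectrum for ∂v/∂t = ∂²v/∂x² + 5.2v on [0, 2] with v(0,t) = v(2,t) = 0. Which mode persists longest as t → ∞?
Eigenvalues: λₙ = n²π²/2² - 5.2.
First three modes:
  n=1: λ₁ = π²/2² - 5.2 ≈ -2.733
  n=2: λ₂ = 4π²/2² - 5.2 ≈ 4.67
  n=3: λ₃ = 9π²/2² - 5.2 ≈ 17.007
Since π²/2² ≈ 2.467 < 5.2, λ₁ < 0.
The n=1 mode grows fastest (−λₙ is largest for n=1) → dominates.
Asymptotic: v ~ c₁ sin(πx/2) e^{2.733t} (exponential growth at rate −λ₁ ≈ 2.733).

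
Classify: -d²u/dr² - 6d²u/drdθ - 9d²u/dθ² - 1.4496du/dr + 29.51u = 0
Parabolic (discriminant = 0).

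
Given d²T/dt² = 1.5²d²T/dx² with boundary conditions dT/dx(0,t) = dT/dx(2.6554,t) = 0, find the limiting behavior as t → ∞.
T oscillates about a mean that drifts linearly in t (generically unbounded; no decay). There is no damping, so the nonconstant modes persist as standing waves (energy conserved, no decay). But with Neumann conditions at both ends the constant mode has eigenvalue 0: the spatial mean M(t) of T satisfies M'' = 0, so M(t) = M(0) + M'(0)·t. Unless the initial velocity has zero mean (∫T_t(x,0)dx = 0), the solution grows linearly in t (unbounded, though not exponentially); if it does have zero mean, the solution stays bounded and simply oscillates.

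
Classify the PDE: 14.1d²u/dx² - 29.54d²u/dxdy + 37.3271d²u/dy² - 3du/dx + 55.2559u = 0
A = 14.1, B = -29.54, C = 37.3271. Discriminant B² - 4AC = -1232.63684. Since -1232.63684 < 0, elliptic.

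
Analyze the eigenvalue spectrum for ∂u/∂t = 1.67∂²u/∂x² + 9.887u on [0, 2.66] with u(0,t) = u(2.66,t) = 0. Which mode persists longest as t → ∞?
Eigenvalues: λₙ = 1.67n²π²/2.66² - 9.887.
First three modes:
  n=1: λ₁ = 1.67π²/2.66² - 9.887 ≈ -7.558
  n=2: λ₂ = 6.68π²/2.66² - 9.887 ≈ -0.569
  n=3: λ₃ = 15.03π²/2.66² - 9.887 ≈ 11.078
Since 1.67π²/2.66² ≈ 2.329 < 9.887, λ₁ < 0.
The n=1 mode grows fastest (−λₙ is largest for n=1) → dominates.
Asymptotic: u ~ c₁ sin(πx/2.66) e^{7.558t} (exponential growth at rate −λ₁ ≈ 7.558).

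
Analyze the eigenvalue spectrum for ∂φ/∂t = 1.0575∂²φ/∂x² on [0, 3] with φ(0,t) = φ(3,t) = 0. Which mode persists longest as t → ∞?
Eigenvalues: λₙ = 1.0575n²π²/3².
First three modes:
  n=1: λ₁ = 1.0575π²/3² ≈ 1.16
  n=2: λ₂ = 4.23π²/3² ≈ 4.639 (4× faster decay)
  n=3: λ₃ = 9.5175π²/3² ≈ 10.437 (9× faster decay)
As t → ∞, higher modes decay exponentially faster. The n=1 mode dominates: φ ~ c₁ sin(πx/3) e^{-λ₁t}.
Decay rate: λ₁ = 1.0575π²/3² ≈ 1.16.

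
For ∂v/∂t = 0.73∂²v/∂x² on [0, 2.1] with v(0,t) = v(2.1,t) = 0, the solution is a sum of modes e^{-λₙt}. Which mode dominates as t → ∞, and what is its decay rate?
Eigenvalues: λₙ = 0.73n²π²/2.1².
First three modes:
  n=1: λ₁ = 0.73π²/2.1² ≈ 1.634
  n=2: λ₂ = 2.92π²/2.1² ≈ 6.535 (4× faster decay)
  n=3: λ₃ = 6.57π²/2.1² ≈ 14.704 (9× faster decay)
As t → ∞, higher modes decay exponentially faster. The n=1 mode dominates: v ~ c₁ sin(πx/2.1) e^{-λ₁t}.
Decay rate: λ₁ = 0.73π²/2.1² ≈ 1.634.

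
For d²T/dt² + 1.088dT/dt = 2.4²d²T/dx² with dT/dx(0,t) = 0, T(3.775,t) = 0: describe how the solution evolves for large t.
T → 0. Damping (γ=1.088) dissipates energy; oscillations decay exponentially.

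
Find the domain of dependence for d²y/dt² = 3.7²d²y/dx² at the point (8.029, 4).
Domain of dependence: [-6.771, 22.829]. Signals travel at speed 3.7, so data within |x - 8.029| ≤ 3.7·4 = 14.8 can reach the point.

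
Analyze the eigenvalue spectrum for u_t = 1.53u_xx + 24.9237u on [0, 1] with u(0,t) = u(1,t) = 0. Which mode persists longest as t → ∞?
Eigenvalues: λₙ = 1.53n²π²/1² - 24.9237.
First three modes:
  n=1: λ₁ = 1.53π² - 24.9237 ≈ -9.823
  n=2: λ₂ = 6.12π² - 24.9237 ≈ 35.478
  n=3: λ₃ = 13.77π² - 24.9237 ≈ 110.981
Since 1.53π² ≈ 15.1 < 24.9237, λ₁ < 0.
The n=1 mode grows fastest (−λₙ is largest for n=1) → dominates.
Asymptotic: u ~ c₁ sin(πx/1) e^{9.823t} (exponential growth at rate −λ₁ ≈ 9.823).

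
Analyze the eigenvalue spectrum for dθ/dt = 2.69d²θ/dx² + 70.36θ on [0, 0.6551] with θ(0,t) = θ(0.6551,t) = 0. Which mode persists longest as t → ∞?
Eigenvalues: λₙ = 2.69n²π²/0.6551² - 70.36.
First three modes:
  n=1: λ₁ = 2.69π²/0.6551² - 70.36 ≈ -8.496
  n=2: λ₂ = 10.76π²/0.6551² - 70.36 ≈ 177.095
  n=3: λ₃ = 24.21π²/0.6551² - 70.36 ≈ 486.414
Since 2.69π²/0.6551² ≈ 61.864 < 70.36, λ₁ < 0.
The n=1 mode grows fastest (−λₙ is largest for n=1) → dominates.
Asymptotic: θ ~ c₁ sin(πx/0.6551) e^{8.496t} (exponential growth at rate −λ₁ ≈ 8.496).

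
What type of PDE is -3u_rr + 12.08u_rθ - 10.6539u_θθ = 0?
With A = -3, B = 12.08, C = -10.6539, the discriminant is 18.0796. This is a hyperbolic PDE.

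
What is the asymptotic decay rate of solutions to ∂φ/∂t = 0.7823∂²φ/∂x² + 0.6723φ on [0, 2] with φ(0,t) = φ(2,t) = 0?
Eigenvalues: λₙ = 0.7823n²π²/2² - 0.6723.
First three modes:
  n=1: λ₁ = 0.7823π²/2² - 0.6723 ≈ 1.258
  n=2: λ₂ = 3.1292π²/2² - 0.6723 ≈ 7.049
  n=3: λ₃ = 7.0407π²/2² - 0.6723 ≈ 16.7
Since 0.7823π²/2² ≈ 1.93 > 0.6723, all λₙ > 0.
The n=1 mode decays slowest → dominates as t → ∞.
Asymptotic: φ ~ c₁ sin(πx/2) e^{-λ₁t} with decay rate λ₁ ≈ 1.258.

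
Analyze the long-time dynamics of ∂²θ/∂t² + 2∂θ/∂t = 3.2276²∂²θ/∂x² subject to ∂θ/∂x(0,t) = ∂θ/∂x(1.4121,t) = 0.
Long-time behavior: θ → constant (steady state). Damping (γ=2) dissipates the nonconstant modes; with Neumann BCs the spatial average obeys M''+γM'=0 and tends to a finite limit.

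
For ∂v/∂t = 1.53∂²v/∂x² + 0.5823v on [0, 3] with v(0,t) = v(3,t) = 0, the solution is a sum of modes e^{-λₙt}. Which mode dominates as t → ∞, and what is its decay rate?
Eigenvalues: λₙ = 1.53n²π²/3² - 0.5823.
First three modes:
  n=1: λ₁ = 1.53π²/3² - 0.5823 ≈ 1.096
  n=2: λ₂ = 6.12π²/3² - 0.5823 ≈ 6.129
  n=3: λ₃ = 13.77π²/3² - 0.5823 ≈ 14.518
Since 1.53π²/3² ≈ 1.678 > 0.5823, all λₙ > 0.
The n=1 mode decays slowest → dominates as t → ∞.
Asymptotic: v ~ c₁ sin(πx/3) e^{-λ₁t} with decay rate λ₁ ≈ 1.096.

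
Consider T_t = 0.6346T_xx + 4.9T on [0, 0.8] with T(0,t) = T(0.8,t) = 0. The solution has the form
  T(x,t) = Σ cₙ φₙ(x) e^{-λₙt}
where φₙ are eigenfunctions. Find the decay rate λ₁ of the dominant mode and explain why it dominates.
Eigenvalues: λₙ = 0.6346n²π²/0.8² - 4.9.
First three modes:
  n=1: λ₁ = 0.6346π²/0.8² - 4.9 ≈ 4.886
  n=2: λ₂ = 2.5384π²/0.8² - 4.9 ≈ 34.245
  n=3: λ₃ = 5.7114π²/0.8² - 4.9 ≈ 83.177
Since 0.6346π²/0.8² ≈ 9.786 > 4.9, all λₙ > 0.
The n=1 mode decays slowest → dominates as t → ∞.
Asymptotic: T ~ c₁ sin(πx/0.8) e^{-λ₁t} with decay rate λ₁ ≈ 4.886.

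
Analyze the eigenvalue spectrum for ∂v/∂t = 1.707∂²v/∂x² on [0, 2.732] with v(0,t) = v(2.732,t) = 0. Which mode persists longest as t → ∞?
Eigenvalues: λₙ = 1.707n²π²/2.732².
First three modes:
  n=1: λ₁ = 1.707π²/2.732² ≈ 2.257
  n=2: λ₂ = 6.828π²/2.732² ≈ 9.029 (4× faster decay)
  n=3: λ₃ = 15.363π²/2.732² ≈ 20.315 (9× faster decay)
As t → ∞, higher modes decay exponentially faster. The n=1 mode dominates: v ~ c₁ sin(πx/2.732) e^{-λ₁t}.
Decay rate: λ₁ = 1.707π²/2.732² ≈ 2.257.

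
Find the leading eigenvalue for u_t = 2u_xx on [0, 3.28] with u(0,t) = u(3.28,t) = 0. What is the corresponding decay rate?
Eigenvalues: λₙ = 2n²π²/3.28².
First three modes:
  n=1: λ₁ = 2π²/3.28² ≈ 1.835
  n=2: λ₂ = 8π²/3.28² ≈ 7.339 (4× faster decay)
  n=3: λ₃ = 18π²/3.28² ≈ 16.513 (9× faster decay)
As t → ∞, higher modes decay exponentially faster. The n=1 mode dominates: u ~ c₁ sin(πx/3.28) e^{-λ₁t}.
Decay rate: λ₁ = 2π²/3.28² ≈ 1.835.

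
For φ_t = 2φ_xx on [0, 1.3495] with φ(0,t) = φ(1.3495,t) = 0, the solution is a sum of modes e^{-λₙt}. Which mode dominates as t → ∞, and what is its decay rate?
Eigenvalues: λₙ = 2n²π²/1.3495².
First three modes:
  n=1: λ₁ = 2π²/1.3495² ≈ 10.839
  n=2: λ₂ = 8π²/1.3495² ≈ 43.355 (4× faster decay)
  n=3: λ₃ = 18π²/1.3495² ≈ 97.55 (9× faster decay)
As t → ∞, higher modes decay exponentially faster. The n=1 mode dominates: φ ~ c₁ sin(πx/1.3495) e^{-λ₁t}.
Decay rate: λ₁ = 2π²/1.3495² ≈ 10.839.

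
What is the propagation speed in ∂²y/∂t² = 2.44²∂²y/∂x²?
Speed = 2.44. Information travels along characteristics x = x₀ ± 2.44t.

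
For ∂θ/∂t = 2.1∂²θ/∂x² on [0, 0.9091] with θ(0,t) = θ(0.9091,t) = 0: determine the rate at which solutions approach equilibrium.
Eigenvalues: λₙ = 2.1n²π²/0.9091².
First three modes:
  n=1: λ₁ = 2.1π²/0.9091² ≈ 25.078
  n=2: λ₂ = 8.4π²/0.9091² ≈ 100.313 (4× faster decay)
  n=3: λ₃ = 18.9π²/0.9091² ≈ 225.703 (9× faster decay)
As t → ∞, higher modes decay exponentially faster. The n=1 mode dominates: θ ~ c₁ sin(πx/0.9091) e^{-λ₁t}.
Decay rate: λ₁ = 2.1π²/0.9091² ≈ 25.078.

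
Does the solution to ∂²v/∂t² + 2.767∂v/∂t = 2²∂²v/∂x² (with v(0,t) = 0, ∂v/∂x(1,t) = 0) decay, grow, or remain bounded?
v → 0. Damping (γ=2.767) dissipates energy; oscillations decay exponentially.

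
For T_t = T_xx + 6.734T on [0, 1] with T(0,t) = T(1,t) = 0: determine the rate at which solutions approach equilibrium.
Eigenvalues: λₙ = n²π²/1² - 6.734.
First three modes:
  n=1: λ₁ = π² - 6.734 ≈ 3.136
  n=2: λ₂ = 4π² - 6.734 ≈ 32.744
  n=3: λ₃ = 9π² - 6.734 ≈ 82.092
Since π² ≈ 9.87 > 6.734, all λₙ > 0.
The n=1 mode decays slowest → dominates as t → ∞.
Asymptotic: T ~ c₁ sin(πx/1) e^{-λ₁t} with decay rate λ₁ ≈ 3.136.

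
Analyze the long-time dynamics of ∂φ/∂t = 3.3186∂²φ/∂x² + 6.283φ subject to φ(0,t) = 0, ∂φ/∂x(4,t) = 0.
Long-time behavior: φ grows unboundedly. Reaction dominates diffusion (r=6.283 > κπ²/(4L²)≈0.51); solution grows exponentially.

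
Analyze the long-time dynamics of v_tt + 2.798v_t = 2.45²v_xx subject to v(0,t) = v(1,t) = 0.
Long-time behavior: v → 0. Damping (γ=2.798) dissipates energy; oscillations decay exponentially.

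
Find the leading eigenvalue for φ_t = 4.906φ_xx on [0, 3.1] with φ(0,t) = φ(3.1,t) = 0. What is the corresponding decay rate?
Eigenvalues: λₙ = 4.906n²π²/3.1².
First three modes:
  n=1: λ₁ = 4.906π²/3.1² ≈ 5.039
  n=2: λ₂ = 19.624π²/3.1² ≈ 20.154 (4× faster decay)
  n=3: λ₃ = 44.154π²/3.1² ≈ 45.347 (9× faster decay)
As t → ∞, higher modes decay exponentially faster. The n=1 mode dominates: φ ~ c₁ sin(πx/3.1) e^{-λ₁t}.
Decay rate: λ₁ = 4.906π²/3.1² ≈ 5.039.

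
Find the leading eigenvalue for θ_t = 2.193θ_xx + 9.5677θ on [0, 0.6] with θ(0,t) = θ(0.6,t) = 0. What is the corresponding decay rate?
Eigenvalues: λₙ = 2.193n²π²/0.6² - 9.5677.
First three modes:
  n=1: λ₁ = 2.193π²/0.6² - 9.5677 ≈ 50.555
  n=2: λ₂ = 8.772π²/0.6² - 9.5677 ≈ 230.922
  n=3: λ₃ = 19.737π²/0.6² - 9.5677 ≈ 531.533
Since 2.193π²/0.6² ≈ 60.122 > 9.5677, all λₙ > 0.
The n=1 mode decays slowest → dominates as t → ∞.
Asymptotic: θ ~ c₁ sin(πx/0.6) e^{-λ₁t} with decay rate λ₁ ≈ 50.555.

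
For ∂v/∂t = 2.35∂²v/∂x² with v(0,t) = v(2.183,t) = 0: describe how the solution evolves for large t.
v → 0. Heat diffuses out through both boundaries.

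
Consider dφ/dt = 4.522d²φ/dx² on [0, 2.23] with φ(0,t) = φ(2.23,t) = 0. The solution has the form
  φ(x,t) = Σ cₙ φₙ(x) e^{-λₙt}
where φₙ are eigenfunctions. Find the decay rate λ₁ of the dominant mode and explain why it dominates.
Eigenvalues: λₙ = 4.522n²π²/2.23².
First three modes:
  n=1: λ₁ = 4.522π²/2.23² ≈ 8.975
  n=2: λ₂ = 18.088π²/2.23² ≈ 35.899 (4× faster decay)
  n=3: λ₃ = 40.698π²/2.23² ≈ 80.772 (9× faster decay)
As t → ∞, higher modes decay exponentially faster. The n=1 mode dominates: φ ~ c₁ sin(πx/2.23) e^{-λ₁t}.
Decay rate: λ₁ = 4.522π²/2.23² ≈ 8.975.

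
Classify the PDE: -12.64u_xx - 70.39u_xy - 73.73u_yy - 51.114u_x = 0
A = -12.64, B = -70.39, C = -73.73. Discriminant B² - 4AC = 1226.9633. Since 1226.9633 > 0, hyperbolic.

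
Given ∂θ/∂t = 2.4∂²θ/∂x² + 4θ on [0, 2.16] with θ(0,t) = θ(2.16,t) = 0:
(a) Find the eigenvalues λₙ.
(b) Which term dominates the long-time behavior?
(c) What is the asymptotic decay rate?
Eigenvalues: λₙ = 2.4n²π²/2.16² - 4.
First three modes:
  n=1: λ₁ = 2.4π²/2.16² - 4 ≈ 1.077
  n=2: λ₂ = 9.6π²/2.16² - 4 ≈ 16.308
  n=3: λ₃ = 21.6π²/2.16² - 4 ≈ 41.693
Since 2.4π²/2.16² ≈ 5.077 > 4, all λₙ > 0.
The n=1 mode decays slowest → dominates as t → ∞.
Asymptotic: θ ~ c₁ sin(πx/2.16) e^{-λ₁t} with decay rate λ₁ ≈ 1.077.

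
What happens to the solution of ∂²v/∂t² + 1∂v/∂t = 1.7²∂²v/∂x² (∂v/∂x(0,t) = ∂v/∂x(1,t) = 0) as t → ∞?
v → constant (steady state). Damping (γ=1) dissipates the nonconstant modes; with Neumann BCs the spatial average obeys M''+γM'=0 and tends to a finite limit.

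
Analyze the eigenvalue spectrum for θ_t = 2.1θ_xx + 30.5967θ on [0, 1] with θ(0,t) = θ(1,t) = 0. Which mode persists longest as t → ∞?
Eigenvalues: λₙ = 2.1n²π²/1² - 30.5967.
First three modes:
  n=1: λ₁ = 2.1π² - 30.5967 ≈ -9.871
  n=2: λ₂ = 8.4π² - 30.5967 ≈ 52.308
  n=3: λ₃ = 18.9π² - 30.5967 ≈ 155.939
Since 2.1π² ≈ 20.726 < 30.5967, λ₁ < 0.
The n=1 mode grows fastest (−λₙ is largest for n=1) → dominates.
Asymptotic: θ ~ c₁ sin(πx/1) e^{9.871t} (exponential growth at rate −λ₁ ≈ 9.871).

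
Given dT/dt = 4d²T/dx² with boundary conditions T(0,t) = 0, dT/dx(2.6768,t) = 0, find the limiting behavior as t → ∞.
T → 0. Heat escapes through the Dirichlet boundary.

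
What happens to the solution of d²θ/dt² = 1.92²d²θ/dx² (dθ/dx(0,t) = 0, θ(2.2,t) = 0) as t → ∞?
θ oscillates (no decay). Energy is conserved; the solution oscillates indefinitely as standing waves.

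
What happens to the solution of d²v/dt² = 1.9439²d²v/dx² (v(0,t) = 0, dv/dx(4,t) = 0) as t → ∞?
v oscillates (no decay). Energy is conserved; the solution oscillates indefinitely as standing waves.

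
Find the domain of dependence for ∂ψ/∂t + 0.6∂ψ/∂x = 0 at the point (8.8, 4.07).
A single point: x = 6.358. The characteristic through (8.8, 4.07) is x - 0.6t = const, so x = 8.8 - 0.6·4.07 = 6.358.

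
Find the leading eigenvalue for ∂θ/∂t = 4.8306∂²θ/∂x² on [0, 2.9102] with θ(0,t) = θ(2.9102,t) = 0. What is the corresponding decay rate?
Eigenvalues: λₙ = 4.8306n²π²/2.9102².
First three modes:
  n=1: λ₁ = 4.8306π²/2.9102² ≈ 5.629
  n=2: λ₂ = 19.3224π²/2.9102² ≈ 22.517 (4× faster decay)
  n=3: λ₃ = 43.4754π²/2.9102² ≈ 50.664 (9× faster decay)
As t → ∞, higher modes decay exponentially faster. The n=1 mode dominates: θ ~ c₁ sin(πx/2.9102) e^{-λ₁t}.
Decay rate: λ₁ = 4.8306π²/2.9102² ≈ 5.629.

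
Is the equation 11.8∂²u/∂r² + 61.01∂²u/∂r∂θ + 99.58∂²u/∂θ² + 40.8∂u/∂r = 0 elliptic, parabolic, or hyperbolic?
Computing B² - 4AC with A = 11.8, B = 61.01, C = 99.58: discriminant = -977.9559 (negative). Answer: elliptic.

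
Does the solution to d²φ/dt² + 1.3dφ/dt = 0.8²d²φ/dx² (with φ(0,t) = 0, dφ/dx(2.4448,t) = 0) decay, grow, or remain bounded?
φ → 0. Damping (γ=1.3) dissipates energy; oscillations decay exponentially.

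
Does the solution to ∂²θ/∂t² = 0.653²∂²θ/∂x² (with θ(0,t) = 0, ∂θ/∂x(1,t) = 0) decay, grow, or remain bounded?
θ oscillates (no decay). Energy is conserved; the solution oscillates indefinitely as standing waves.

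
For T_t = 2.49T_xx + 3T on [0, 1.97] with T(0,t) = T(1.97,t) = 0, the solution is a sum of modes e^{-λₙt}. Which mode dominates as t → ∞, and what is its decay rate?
Eigenvalues: λₙ = 2.49n²π²/1.97² - 3.
First three modes:
  n=1: λ₁ = 2.49π²/1.97² - 3 ≈ 3.332
  n=2: λ₂ = 9.96π²/1.97² - 3 ≈ 22.33
  n=3: λ₃ = 22.41π²/1.97² - 3 ≈ 53.991
Since 2.49π²/1.97² ≈ 6.332 > 3, all λₙ > 0.
The n=1 mode decays slowest → dominates as t → ∞.
Asymptotic: T ~ c₁ sin(πx/1.97) e^{-λ₁t} with decay rate λ₁ ≈ 3.332.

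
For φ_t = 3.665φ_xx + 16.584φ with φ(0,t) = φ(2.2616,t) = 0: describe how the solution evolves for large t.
φ grows unboundedly. Reaction dominates diffusion (r=16.584 > κπ²/L²≈7.07); solution grows exponentially.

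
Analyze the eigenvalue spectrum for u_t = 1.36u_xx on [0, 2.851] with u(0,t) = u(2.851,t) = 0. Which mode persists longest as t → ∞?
Eigenvalues: λₙ = 1.36n²π²/2.851².
First three modes:
  n=1: λ₁ = 1.36π²/2.851² ≈ 1.651
  n=2: λ₂ = 5.44π²/2.851² ≈ 6.605 (4× faster decay)
  n=3: λ₃ = 12.24π²/2.851² ≈ 14.862 (9× faster decay)
As t → ∞, higher modes decay exponentially faster. The n=1 mode dominates: u ~ c₁ sin(πx/2.851) e^{-λ₁t}.
Decay rate: λ₁ = 1.36π²/2.851² ≈ 1.651.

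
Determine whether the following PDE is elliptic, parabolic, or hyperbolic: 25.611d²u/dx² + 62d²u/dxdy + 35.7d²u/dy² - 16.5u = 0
Coefficients: A = 25.611, B = 62, C = 35.7. B² - 4AC = 186.7492, which is positive, so the equation is hyperbolic.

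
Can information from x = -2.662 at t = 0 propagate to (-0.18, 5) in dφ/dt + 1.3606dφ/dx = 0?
No. Only data at x = -6.983 affects (-0.18, 5). Advection has one-way propagation along characteristics.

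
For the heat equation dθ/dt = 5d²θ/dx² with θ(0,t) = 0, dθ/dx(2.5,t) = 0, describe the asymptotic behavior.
θ → 0. Heat escapes through the Dirichlet boundary.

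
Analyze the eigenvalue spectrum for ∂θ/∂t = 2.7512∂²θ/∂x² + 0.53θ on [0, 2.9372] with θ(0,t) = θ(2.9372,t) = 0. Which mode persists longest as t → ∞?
Eigenvalues: λₙ = 2.7512n²π²/2.9372² - 0.53.
First three modes:
  n=1: λ₁ = 2.7512π²/2.9372² - 0.53 ≈ 2.617
  n=2: λ₂ = 11.0048π²/2.9372² - 0.53 ≈ 12.06
  n=3: λ₃ = 24.7608π²/2.9372² - 0.53 ≈ 27.797
Since 2.7512π²/2.9372² ≈ 3.147 > 0.53, all λₙ > 0.
The n=1 mode decays slowest → dominates as t → ∞.
Asymptotic: θ ~ c₁ sin(πx/2.9372) e^{-λ₁t} with decay rate λ₁ ≈ 2.617.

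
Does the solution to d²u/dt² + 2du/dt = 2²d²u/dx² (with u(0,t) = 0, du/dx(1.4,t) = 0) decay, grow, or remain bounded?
u → 0. Damping (γ=2) dissipates energy; oscillations decay exponentially.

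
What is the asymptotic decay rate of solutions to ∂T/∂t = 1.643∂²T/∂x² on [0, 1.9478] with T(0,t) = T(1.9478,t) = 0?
Eigenvalues: λₙ = 1.643n²π²/1.9478².
First three modes:
  n=1: λ₁ = 1.643π²/1.9478² ≈ 4.274
  n=2: λ₂ = 6.572π²/1.9478² ≈ 17.097 (4× faster decay)
  n=3: λ₃ = 14.787π²/1.9478² ≈ 38.467 (9× faster decay)
As t → ∞, higher modes decay exponentially faster. The n=1 mode dominates: T ~ c₁ sin(πx/1.9478) e^{-λ₁t}.
Decay rate: λ₁ = 1.643π²/1.9478² ≈ 4.274.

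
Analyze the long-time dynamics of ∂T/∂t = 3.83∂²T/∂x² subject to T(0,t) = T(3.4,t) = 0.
Long-time behavior: T → 0. Heat diffuses out through both boundaries.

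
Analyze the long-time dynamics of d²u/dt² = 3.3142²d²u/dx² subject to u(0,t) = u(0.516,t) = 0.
Long-time behavior: u oscillates (no decay). Energy is conserved; the solution oscillates indefinitely as standing waves.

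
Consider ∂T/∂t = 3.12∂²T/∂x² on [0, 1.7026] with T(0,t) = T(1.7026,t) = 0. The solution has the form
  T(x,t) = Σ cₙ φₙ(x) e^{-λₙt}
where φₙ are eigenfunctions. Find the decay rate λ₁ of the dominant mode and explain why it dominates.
Eigenvalues: λₙ = 3.12n²π²/1.7026².
First three modes:
  n=1: λ₁ = 3.12π²/1.7026² ≈ 10.623
  n=2: λ₂ = 12.48π²/1.7026² ≈ 42.49 (4× faster decay)
  n=3: λ₃ = 28.08π²/1.7026² ≈ 95.603 (9× faster decay)
As t → ∞, higher modes decay exponentially faster. The n=1 mode dominates: T ~ c₁ sin(πx/1.7026) e^{-λ₁t}.
Decay rate: λ₁ = 3.12π²/1.7026² ≈ 10.623.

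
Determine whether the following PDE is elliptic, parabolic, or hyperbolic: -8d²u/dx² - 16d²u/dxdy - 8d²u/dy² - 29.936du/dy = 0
Coefficients: A = -8, B = -16, C = -8. B² - 4AC = 0, which is zero, so the equation is parabolic.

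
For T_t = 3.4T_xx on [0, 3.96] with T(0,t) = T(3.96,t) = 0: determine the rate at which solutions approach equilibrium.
Eigenvalues: λₙ = 3.4n²π²/3.96².
First three modes:
  n=1: λ₁ = 3.4π²/3.96² ≈ 2.14
  n=2: λ₂ = 13.6π²/3.96² ≈ 8.559 (4× faster decay)
  n=3: λ₃ = 30.6π²/3.96² ≈ 19.259 (9× faster decay)
As t → ∞, higher modes decay exponentially faster. The n=1 mode dominates: T ~ c₁ sin(πx/3.96) e^{-λ₁t}.
Decay rate: λ₁ = 3.4π²/3.96² ≈ 2.14.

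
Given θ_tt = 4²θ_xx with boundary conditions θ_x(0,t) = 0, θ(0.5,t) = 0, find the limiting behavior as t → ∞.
θ oscillates (no decay). Energy is conserved; the solution oscillates indefinitely as standing waves.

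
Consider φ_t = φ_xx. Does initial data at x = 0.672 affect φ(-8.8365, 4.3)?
Yes, for any finite x. The heat equation has infinite propagation speed, so all initial data affects all points at any t > 0.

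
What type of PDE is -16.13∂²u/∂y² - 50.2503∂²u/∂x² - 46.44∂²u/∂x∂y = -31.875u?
Rewriting in standard form: -50.2503∂²u/∂x² - 46.44∂²u/∂x∂y - 16.13∂²u/∂y² + 31.875u = 0. With A = -50.2503, B = -46.44, C = -16.13, the discriminant is -1085.475756. This is an elliptic PDE.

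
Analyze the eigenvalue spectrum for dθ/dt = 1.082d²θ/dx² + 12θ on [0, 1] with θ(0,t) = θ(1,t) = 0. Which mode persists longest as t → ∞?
Eigenvalues: λₙ = 1.082n²π²/1² - 12.
First three modes:
  n=1: λ₁ = 1.082π² - 12 ≈ -1.321
  n=2: λ₂ = 4.328π² - 12 ≈ 30.716
  n=3: λ₃ = 9.738π² - 12 ≈ 84.11
Since 1.082π² ≈ 10.679 < 12, λ₁ < 0.
The n=1 mode grows fastest (−λₙ is largest for n=1) → dominates.
Asymptotic: θ ~ c₁ sin(πx/1) e^{1.321t} (exponential growth at rate −λ₁ ≈ 1.321).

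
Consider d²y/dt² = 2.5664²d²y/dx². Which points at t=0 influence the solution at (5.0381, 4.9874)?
Domain of dependence: [-7.76156336, 17.83776336]. Signals travel at speed 2.5664, so data within |x - 5.0381| ≤ 2.5664·4.9874 = 12.79966336 can reach the point.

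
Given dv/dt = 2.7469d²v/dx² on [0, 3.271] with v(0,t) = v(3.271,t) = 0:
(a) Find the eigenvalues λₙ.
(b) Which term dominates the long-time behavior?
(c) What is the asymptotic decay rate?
Eigenvalues: λₙ = 2.7469n²π²/3.271².
First three modes:
  n=1: λ₁ = 2.7469π²/3.271² ≈ 2.534
  n=2: λ₂ = 10.9876π²/3.271² ≈ 10.135 (4× faster decay)
  n=3: λ₃ = 24.7221π²/3.271² ≈ 22.805 (9× faster decay)
As t → ∞, higher modes decay exponentially faster. The n=1 mode dominates: v ~ c₁ sin(πx/3.271) e^{-λ₁t}.
Decay rate: λ₁ = 2.7469π²/3.271² ≈ 2.534.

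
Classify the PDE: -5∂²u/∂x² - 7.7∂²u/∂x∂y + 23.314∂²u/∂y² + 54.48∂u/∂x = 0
A = -5, B = -7.7, C = 23.314. Discriminant B² - 4AC = 525.57. Since 525.57 > 0, hyperbolic.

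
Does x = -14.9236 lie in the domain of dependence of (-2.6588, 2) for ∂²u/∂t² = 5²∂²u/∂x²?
No. The domain of dependence is [-12.6588, 7.3412], and -14.9236 is outside this interval.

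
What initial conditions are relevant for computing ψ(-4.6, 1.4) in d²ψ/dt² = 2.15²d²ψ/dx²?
Domain of dependence: [-7.61, -1.59]. Signals travel at speed 2.15, so data within |x - -4.6| ≤ 2.15·1.4 = 3.01 can reach the point.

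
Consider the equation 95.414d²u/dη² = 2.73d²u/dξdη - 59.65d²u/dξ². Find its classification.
Rewriting in standard form: 59.65d²u/dξ² - 2.73d²u/dξdη + 95.414d²u/dη² = 0. Elliptic. (A = 59.65, B = -2.73, C = 95.414 gives B² - 4AC = -22758.3275.)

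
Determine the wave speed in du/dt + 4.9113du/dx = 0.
Speed = 4.9113. Information travels along x - 4.9113t = const (rightward).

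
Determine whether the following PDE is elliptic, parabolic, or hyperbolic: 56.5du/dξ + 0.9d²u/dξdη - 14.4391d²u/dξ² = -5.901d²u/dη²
Rewriting in standard form: -14.4391d²u/dξ² + 0.9d²u/dξdη + 5.901d²u/dη² + 56.5du/dξ = 0. Coefficients: A = -14.4391, B = 0.9, C = 5.901. B² - 4AC = 341.6305164, which is positive, so the equation is hyperbolic.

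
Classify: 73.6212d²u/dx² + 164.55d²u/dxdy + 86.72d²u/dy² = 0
Hyperbolic (discriminant = 1538.980644).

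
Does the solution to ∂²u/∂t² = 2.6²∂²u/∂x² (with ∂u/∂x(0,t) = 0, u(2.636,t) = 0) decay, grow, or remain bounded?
u oscillates (no decay). Energy is conserved; the solution oscillates indefinitely as standing waves.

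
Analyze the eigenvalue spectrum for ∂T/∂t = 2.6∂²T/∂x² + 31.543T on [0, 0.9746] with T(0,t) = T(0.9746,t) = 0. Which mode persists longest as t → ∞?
Eigenvalues: λₙ = 2.6n²π²/0.9746² - 31.543.
First three modes:
  n=1: λ₁ = 2.6π²/0.9746² - 31.543 ≈ -4.527
  n=2: λ₂ = 10.4π²/0.9746² - 31.543 ≈ 76.521
  n=3: λ₃ = 23.4π²/0.9746² - 31.543 ≈ 211.601
Since 2.6π²/0.9746² ≈ 27.016 < 31.543, λ₁ < 0.
The n=1 mode grows fastest (−λₙ is largest for n=1) → dominates.
Asymptotic: T ~ c₁ sin(πx/0.9746) e^{4.527t} (exponential growth at rate −λ₁ ≈ 4.527).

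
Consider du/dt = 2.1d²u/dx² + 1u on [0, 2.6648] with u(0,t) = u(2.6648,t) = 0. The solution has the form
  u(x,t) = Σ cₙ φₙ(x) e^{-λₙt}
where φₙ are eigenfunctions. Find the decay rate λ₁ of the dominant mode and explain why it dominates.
Eigenvalues: λₙ = 2.1n²π²/2.6648² - 1.
First three modes:
  n=1: λ₁ = 2.1π²/2.6648² - 1 ≈ 1.919
  n=2: λ₂ = 8.4π²/2.6648² - 1 ≈ 10.675
  n=3: λ₃ = 18.9π²/2.6648² - 1 ≈ 25.268
Since 2.1π²/2.6648² ≈ 2.919 > 1, all λₙ > 0.
The n=1 mode decays slowest → dominates as t → ∞.
Asymptotic: u ~ c₁ sin(πx/2.6648) e^{-λ₁t} with decay rate λ₁ ≈ 1.919.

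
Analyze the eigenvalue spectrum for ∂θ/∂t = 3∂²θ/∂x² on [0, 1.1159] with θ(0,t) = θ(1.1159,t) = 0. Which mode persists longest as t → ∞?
Eigenvalues: λₙ = 3n²π²/1.1159².
First three modes:
  n=1: λ₁ = 3π²/1.1159² ≈ 23.778
  n=2: λ₂ = 12π²/1.1159² ≈ 95.111 (4× faster decay)
  n=3: λ₃ = 27π²/1.1159² ≈ 214 (9× faster decay)
As t → ∞, higher modes decay exponentially faster. The n=1 mode dominates: θ ~ c₁ sin(πx/1.1159) e^{-λ₁t}.
Decay rate: λ₁ = 3π²/1.1159² ≈ 23.778.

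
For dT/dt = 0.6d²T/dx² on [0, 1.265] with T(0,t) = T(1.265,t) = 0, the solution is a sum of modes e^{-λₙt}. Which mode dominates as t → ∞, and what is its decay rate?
Eigenvalues: λₙ = 0.6n²π²/1.265².
First three modes:
  n=1: λ₁ = 0.6π²/1.265² ≈ 3.701
  n=2: λ₂ = 2.4π²/1.265² ≈ 14.802 (4× faster decay)
  n=3: λ₃ = 5.4π²/1.265² ≈ 33.305 (9× faster decay)
As t → ∞, higher modes decay exponentially faster. The n=1 mode dominates: T ~ c₁ sin(πx/1.265) e^{-λ₁t}.
Decay rate: λ₁ = 0.6π²/1.265² ≈ 3.701.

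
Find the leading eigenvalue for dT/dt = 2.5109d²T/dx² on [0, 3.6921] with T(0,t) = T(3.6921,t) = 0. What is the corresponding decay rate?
Eigenvalues: λₙ = 2.5109n²π²/3.6921².
First three modes:
  n=1: λ₁ = 2.5109π²/3.6921² ≈ 1.818
  n=2: λ₂ = 10.0436π²/3.6921² ≈ 7.272 (4× faster decay)
  n=3: λ₃ = 22.5981π²/3.6921² ≈ 16.362 (9× faster decay)
As t → ∞, higher modes decay exponentially faster. The n=1 mode dominates: T ~ c₁ sin(πx/3.6921) e^{-λ₁t}.
Decay rate: λ₁ = 2.5109π²/3.6921² ≈ 1.818.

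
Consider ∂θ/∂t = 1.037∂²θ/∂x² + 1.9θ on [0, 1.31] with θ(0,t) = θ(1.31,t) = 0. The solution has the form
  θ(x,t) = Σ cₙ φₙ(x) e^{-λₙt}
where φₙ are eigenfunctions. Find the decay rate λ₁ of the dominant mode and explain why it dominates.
Eigenvalues: λₙ = 1.037n²π²/1.31² - 1.9.
First three modes:
  n=1: λ₁ = 1.037π²/1.31² - 1.9 ≈ 4.064
  n=2: λ₂ = 4.148π²/1.31² - 1.9 ≈ 21.956
  n=3: λ₃ = 9.333π²/1.31² - 1.9 ≈ 51.776
Since 1.037π²/1.31² ≈ 5.964 > 1.9, all λₙ > 0.
The n=1 mode decays slowest → dominates as t → ∞.
Asymptotic: θ ~ c₁ sin(πx/1.31) e^{-λ₁t} with decay rate λ₁ ≈ 4.064.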